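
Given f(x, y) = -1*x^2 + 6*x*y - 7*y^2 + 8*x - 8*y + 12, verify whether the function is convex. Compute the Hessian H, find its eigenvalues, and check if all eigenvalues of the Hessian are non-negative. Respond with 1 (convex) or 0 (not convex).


The Hessian of f(x,y) = -1*x^2 + 6*x*y - 7*y^2 + 8*x - 8*y + 12 is:
H = [[-2, 6], [6, -14]]
Trace = -2 - 14 = -16
Determinant = -2*-14 - (6)^2 = -8
Discriminant = (-16)^2 - 4*-8 = 288.0
Eigenvalues: lambda_1 = -16.4853, lambda_2 = 0.4853
The function is not convex.

0


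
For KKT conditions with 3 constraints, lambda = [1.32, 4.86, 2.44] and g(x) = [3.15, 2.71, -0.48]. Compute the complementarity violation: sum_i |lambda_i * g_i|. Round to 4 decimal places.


KKT complementary slackness check:
lambda_1 * g_1 = 1.32 * 3.15 = 4.158
lambda_2 * g_2 = 4.86 * 2.71 = 13.1706
lambda_3 * g_3 = 2.44 * -0.48 = -1.1712
Total violation = 4.158 + 13.1706 + 1.1712 = 18.4998


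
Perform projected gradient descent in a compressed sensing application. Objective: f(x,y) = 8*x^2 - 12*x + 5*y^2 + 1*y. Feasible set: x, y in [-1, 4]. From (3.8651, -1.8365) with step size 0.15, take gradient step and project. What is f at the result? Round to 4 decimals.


Step 1: Compute gradient at (3.8651, -1.8365).
grad_x = 2*8*3.8651 - 12 = 49.8416
grad_y = 2*5*-1.8365 + 1 = -17.365
Step 2: Gradient step.
x_raw = 3.8651 - 0.15*49.8416 = -3.6111
y_raw = -1.8365 - 0.15*-17.365 = 0.7683
Step 3: Project onto [-1, 4].
x_proj = clip(-3.6111) = -1.0
y_proj = clip(0.7683) = 0.7683
Step 4: Evaluate f.
f(-1.0, 0.7683) = 23.7193


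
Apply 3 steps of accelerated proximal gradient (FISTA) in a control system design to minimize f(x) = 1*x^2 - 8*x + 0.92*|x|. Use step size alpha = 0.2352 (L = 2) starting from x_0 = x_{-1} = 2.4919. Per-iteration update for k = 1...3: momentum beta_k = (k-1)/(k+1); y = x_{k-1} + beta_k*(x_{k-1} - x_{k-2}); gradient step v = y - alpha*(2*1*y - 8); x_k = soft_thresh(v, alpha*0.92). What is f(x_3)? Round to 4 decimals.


FISTA on f(x) = 1*x^2 - 8*x + 0.92*|x|
L = 2, alpha = 0.2352
Iteration 1: beta = 0.0, y = 2.4919 + 0.0*(2.4919 - 2.4919) = 2.4919
  grad(y) = -3.0162, v = y - alpha*grad = 3.2013
  prox(v) = soft_thresh(3.2013, 0.2164) = 2.9849
Iteration 2: beta = 0.3333, y = 2.9849 + 0.3333*(2.9849 - 2.4919) = 3.1493
  grad(y) = -1.7015, v = y - alpha*grad = 3.5495
  prox(v) = soft_thresh(3.5495, 0.2164) = 3.3331
Iteration 3: beta = 0.5, y = 3.3331 + 0.5*(3.3331 - 2.9849) = 3.5071
  grad(y) = -0.9857, v = y - alpha*grad = 3.739
  prox(v) = soft_thresh(3.739, 0.2164) = 3.5226
f(x_3) = 1*3.5226^2 - 8*3.5226 + 0.92*|3.5226| = -12.5313


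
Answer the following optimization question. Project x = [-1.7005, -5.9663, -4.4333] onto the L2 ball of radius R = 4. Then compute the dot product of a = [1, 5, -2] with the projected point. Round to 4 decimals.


Step 1: Compute ||x|| (intermediates to 6 decimals).
||x|| = sqrt((-1.7005)^2 + (-5.9663)^2 + (-4.4333)^2) = 7.625129
Step 2: Project.
Since ||x|| > R, scale = R/||x|| = 4/7.625129 = 0.524581, proj(x) = scale * x
proj(x) = [-0.89205, -3.129808, -2.325625]
Step 3: Dot product.
a^T * proj(x) = 1*(-0.89205) + 5*(-3.129808) - 2*(-2.325625) = -11.8898


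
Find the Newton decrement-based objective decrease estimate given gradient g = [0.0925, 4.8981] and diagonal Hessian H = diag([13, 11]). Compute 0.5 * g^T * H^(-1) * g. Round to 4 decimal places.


Step 1: H is diagonal, so H^(-1) * g = [0.0071, 0.4453].
Step 2: g^T H^(-1) g = sum_i g_i^2 / H_ii
  = (0.0925)^2/13 + (4.8981)^2/11
  = 0.0007 + 2.181 = 2.1817
Step 3: Objective decrease = 0.5 * g^T H^(-1) g = 1.0908


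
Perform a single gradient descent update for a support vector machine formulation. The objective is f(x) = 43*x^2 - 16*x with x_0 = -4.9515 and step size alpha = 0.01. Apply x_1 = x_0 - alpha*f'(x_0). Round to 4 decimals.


We compute the gradient at x_0 and apply the update.
f'(x) = 86*x - 16
f'(-4.9515) = 86*-4.9515 - 16 = -441.829
x_1 = -4.9515 - 0.01*-441.829 = -0.5332


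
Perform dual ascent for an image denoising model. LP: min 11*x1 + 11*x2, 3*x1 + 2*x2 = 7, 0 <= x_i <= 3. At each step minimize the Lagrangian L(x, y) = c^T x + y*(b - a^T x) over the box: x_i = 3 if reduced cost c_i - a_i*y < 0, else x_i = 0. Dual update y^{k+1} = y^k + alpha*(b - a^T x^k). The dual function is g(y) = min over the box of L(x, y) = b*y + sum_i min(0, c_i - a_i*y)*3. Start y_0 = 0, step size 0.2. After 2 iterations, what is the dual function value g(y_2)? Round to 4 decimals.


Dual ascent for LP: min 11*x1 + 11*x2, 3*x1 + 2*x2 = 7, 0 <= x_i <= 3
Step 1: y^k = 0.0, reduced costs: (11.0, 11.0)
  x^k = (0.0, 0.0), subgradient = b - a^T x = 7.0
  y^{k+1} = 0.0 + 0.2*7.0 = 1.4
Step 2: y^k = 1.4, reduced costs: (6.8, 8.2)
  x^k = (0.0, 0.0), subgradient = b - a^T x = 7.0
  y^{k+1} = 1.4 + 0.2*7.0 = 2.8
Dual objective at y_2 = 2.8: reduced costs (2.6, 5.4), box minimizer x = (0.0, 0.0)
g(y_2) = b*y + (c1 - a1*y)*x1 + (c2 - a2*y)*x2 = 7*2.8 + 2.6*0.0 + 5.4*0.0 = 19.6 + 0.0 + 0.0 = 19.6


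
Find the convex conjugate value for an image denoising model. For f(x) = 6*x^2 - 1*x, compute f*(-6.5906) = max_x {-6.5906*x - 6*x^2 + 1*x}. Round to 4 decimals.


f*(y) = sup_x {y*x - a*x^2 - b*x} = sup_x {(y-b)*x - a*x^2}
FOC: (y - b) - 2a*x = 0 => x* = (y - b)/(2a)
x* = (-6.5906 + 1)/(2*6) = -0.4659
f*(-6.5906) = (y-b)^2/(4a) = (-6.5906 + 1)^2/(4*6)
= 31.2548/24 = 1.3023


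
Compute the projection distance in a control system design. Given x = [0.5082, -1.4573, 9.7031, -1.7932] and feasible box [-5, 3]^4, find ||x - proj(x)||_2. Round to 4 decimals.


Project each component onto [-5, 3].
clip(0.5082) = 0.5082, clip(-1.4573) = -1.4573, clip(9.7031) = 3.0, clip(-1.7932) = -1.7932
Projection = [0.5082, -1.4573, 3.0, -1.7932]
Squared diffs: [0.0, 0.0, 44.9315, 0.0]
Distance = sqrt(44.9315) = 6.7031


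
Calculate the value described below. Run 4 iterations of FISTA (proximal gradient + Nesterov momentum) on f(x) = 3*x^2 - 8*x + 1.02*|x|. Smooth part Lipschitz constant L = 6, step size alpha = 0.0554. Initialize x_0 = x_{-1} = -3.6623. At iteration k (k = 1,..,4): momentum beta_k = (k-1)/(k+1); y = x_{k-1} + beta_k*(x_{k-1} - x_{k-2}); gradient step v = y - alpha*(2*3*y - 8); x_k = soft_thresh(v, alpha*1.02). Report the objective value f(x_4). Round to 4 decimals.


FISTA on f(x) = 3*x^2 - 8*x + 1.02*|x|
L = 6, alpha = 0.0554
Iteration 1: beta = 0.0, y = -3.6623 + 0.0*(-3.6623 + 3.6623) = -3.6623
  grad(y) = -29.9738, v = y - alpha*grad = -2.0018
  prox(v) = soft_thresh(-2.0018, 0.0565) = -1.9452
Iteration 2: beta = 0.3333, y = -1.9452 + 0.3333*(-1.9452 + 3.6623) = -1.3729
  grad(y) = -16.2373, v = y - alpha*grad = -0.4733
  prox(v) = soft_thresh(-0.4733, 0.0565) = -0.4168
Iteration 3: beta = 0.5, y = -0.4168 + 0.5*(-0.4168 + 1.9452) = 0.3474
  grad(y) = -5.9158, v = y - alpha*grad = 0.6751
  prox(v) = soft_thresh(0.6751, 0.0565) = 0.6186
Iteration 4: beta = 0.6, y = 0.6186 + 0.6*(0.6186 + 0.4168) = 1.2399
  grad(y) = -0.5609, v = y - alpha*grad = 1.2709
  prox(v) = soft_thresh(1.2709, 0.0565) = 1.2144
f(x_4) = 3*1.2144^2 - 8*1.2144 + 1.02*|1.2144| = -4.0522


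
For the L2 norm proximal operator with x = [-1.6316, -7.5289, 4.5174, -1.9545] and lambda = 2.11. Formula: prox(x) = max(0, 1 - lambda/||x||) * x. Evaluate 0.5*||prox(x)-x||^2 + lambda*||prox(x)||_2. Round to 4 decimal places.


Step 1: Compute ||x||.
||x|| = 9.1419
Step 2: Compute scaling factor.
scale = max(0, 1 - 2.11/9.1419) = 0.7692
Step 3: prox(x) = [-1.255, -5.7912, 3.4748, -1.5034]
||prox(x)|| = 7.0319
Step 4: Proximal objective.
0.5*||prox-x||^2 = 2.2261
lambda*||prox|| = 14.8373
Total = 17.0633


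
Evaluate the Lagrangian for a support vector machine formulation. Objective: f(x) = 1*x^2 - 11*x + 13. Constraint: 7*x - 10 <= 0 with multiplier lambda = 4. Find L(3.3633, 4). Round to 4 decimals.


Step 1: Evaluate f(x).
f(3.3633) = 1*3.3633^2 - 11*3.3633 + 13 = -12.6845
Step 2: Evaluate g(x).
g(3.3633) = 7*3.3633 - 10 = 13.5431
Step 3: Compute Lagrangian.
L = -12.6845 + 4*13.5431 = 41.4879


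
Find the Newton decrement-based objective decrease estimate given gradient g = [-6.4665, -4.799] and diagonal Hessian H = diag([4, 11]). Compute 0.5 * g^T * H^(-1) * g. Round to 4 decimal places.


Step 1: H is diagonal, so H^(-1) * g = [-1.6166, -0.4363].
Step 2: g^T H^(-1) g = sum_i g_i^2 / H_ii
  = (-6.4665)^2/4 + (-4.799)^2/11
  = 10.4539 + 2.0937 = 12.5476
Step 3: Objective decrease = 0.5 * g^T H^(-1) g = 6.2738


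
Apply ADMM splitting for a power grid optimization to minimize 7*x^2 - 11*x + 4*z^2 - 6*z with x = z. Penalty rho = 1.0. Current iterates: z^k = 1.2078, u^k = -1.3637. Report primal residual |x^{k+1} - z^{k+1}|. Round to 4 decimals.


ADMM iteration with rho = 1.0, z^k = 1.2078, u^k = -1.3637
Step 1: x-update.
Minimize 7*x^2 - 11*x + (1.0/2)*(x - 1.2078 - 1.3637)^2
FOC: (2*7 + 1.0)*x = 11 + 1.0*(1.2078 + 1.3637)
x^{k+1} = 0.9048
Step 2: z-update.
Minimize 4*z^2 - 6*z + (1.0/2)*(0.9048 - z - 1.3637)^2
FOC: (2*4 + 1.0)*z = 6 + 1.0*(0.9048 - 1.3637)
z^{k+1} = 0.6157
Step 3: u-update.
u^{k+1} = -1.3637 + 0.9048 - 0.6157 = -1.0746
Step 4: Primal residual = |0.9048 - 0.6157| = 0.2891


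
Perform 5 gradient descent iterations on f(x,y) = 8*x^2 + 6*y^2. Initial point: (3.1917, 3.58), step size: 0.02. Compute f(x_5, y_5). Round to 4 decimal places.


Gradient descent on f(x,y) = 8*x^2 + 6*y^2.
Starting point: (3.1917, 3.58), alpha = 0.02
Step 1: grad_x = 2*8*3.1917 = 51.0672, grad_y = 2*6*3.58 = 42.96
  x_1 = 3.1917 - 0.02*51.0672 = 2.1704
  y_1 = 3.58 - 0.02*42.96 = 2.7208
Step 2: grad_x = 2*8*2.1704 = 34.7257, grad_y = 2*6*2.7208 = 32.6496
  x_2 = 2.1704 - 0.02*34.7257 = 1.4758
  y_2 = 2.7208 - 0.02*32.6496 = 2.0678
Step 3: grad_x = 2*8*1.4758 = 23.6135, grad_y = 2*6*2.0678 = 24.8137
  x_3 = 1.4758 - 0.02*23.6135 = 1.0036
  y_3 = 2.0678 - 0.02*24.8137 = 1.5715
Step 4: grad_x = 2*8*1.0036 = 16.0572, grad_y = 2*6*1.5715 = 18.8584
  x_4 = 1.0036 - 0.02*16.0572 = 0.6824
  y_4 = 1.5715 - 0.02*18.8584 = 1.1944
Step 5: grad_x = 2*8*0.6824 = 10.9189, grad_y = 2*6*1.1944 = 14.3324
  x_5 = 0.6824 - 0.02*10.9189 = 0.4641
  y_5 = 1.1944 - 0.02*14.3324 = 0.9077
f(0.4641, 0.9077) = 8*0.4641^2 + 6*0.9077^2 = 6.6665


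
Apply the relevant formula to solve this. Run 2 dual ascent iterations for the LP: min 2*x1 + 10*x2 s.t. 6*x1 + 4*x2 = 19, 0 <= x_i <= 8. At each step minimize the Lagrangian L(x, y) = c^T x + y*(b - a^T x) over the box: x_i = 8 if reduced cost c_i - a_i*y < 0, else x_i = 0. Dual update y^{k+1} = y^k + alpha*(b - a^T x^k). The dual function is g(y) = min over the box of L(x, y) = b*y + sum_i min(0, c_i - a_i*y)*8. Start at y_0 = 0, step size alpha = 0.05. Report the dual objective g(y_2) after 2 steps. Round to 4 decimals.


Dual ascent for LP: min 2*x1 + 10*x2, 6*x1 + 4*x2 = 19, 0 <= x_i <= 8
Step 1: y^k = 0.0, reduced costs: (2.0, 10.0)
  x^k = (0.0, 0.0), subgradient = b - a^T x = 19.0
  y^{k+1} = 0.0 + 0.05*19.0 = 0.95
Step 2: y^k = 0.95, reduced costs: (-3.7, 6.2)
  x^k = (8.0, 0.0), subgradient = b - a^T x = -29.0
  y^{k+1} = 0.95 + 0.05*-29.0 = -0.5
Dual objective at y_2 = -0.5: reduced costs (5.0, 12.0), box minimizer x = (0.0, 0.0)
g(y_2) = b*y + (c1 - a1*y)*x1 + (c2 - a2*y)*x2 = 19*(-0.5) + 5.0*0.0 + 12.0*0.0 = -9.5 + 0.0 + 0.0 = -9.5


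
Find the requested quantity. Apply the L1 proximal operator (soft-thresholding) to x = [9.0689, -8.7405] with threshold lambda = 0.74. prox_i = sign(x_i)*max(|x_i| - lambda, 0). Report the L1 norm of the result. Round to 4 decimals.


Soft-thresholding with lambda = 0.74:
prox(9.0689) = sign(9.0689)*max(|9.0689| - 0.74, 0) = 8.3289
prox(-8.7405) = sign(-8.7405)*max(|-8.7405| - 0.74, 0) = -8.0005
prox(x) = [8.3289, -8.0005]
||prox(x)||_1 = 8.3289 + 8.0005 = 16.3294


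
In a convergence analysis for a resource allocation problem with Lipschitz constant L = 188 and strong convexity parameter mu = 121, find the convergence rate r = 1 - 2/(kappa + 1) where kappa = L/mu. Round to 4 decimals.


Step 1: Compute the condition number.
kappa = L/mu = 188/121 = 1.5537
Step 2: Compute the convergence rate.
r = 1 - 2/(kappa + 1) = 1 - 2*mu/(L + mu) = (L - mu)/(L + mu) = 67/309 = 0.2168


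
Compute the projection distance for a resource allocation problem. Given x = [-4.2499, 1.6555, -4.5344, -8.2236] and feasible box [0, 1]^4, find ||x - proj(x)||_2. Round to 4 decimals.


Project each component onto [0, 1].
clip(-4.2499) = 0.0, clip(1.6555) = 1.0, clip(-4.5344) = 0.0, clip(-8.2236) = 0.0
Projection = [0.0, 1.0, 0.0, 0.0]
Squared diffs: [18.0617, 0.4297, 20.5608, 67.6276]
Distance = sqrt(106.6798) = 10.3286


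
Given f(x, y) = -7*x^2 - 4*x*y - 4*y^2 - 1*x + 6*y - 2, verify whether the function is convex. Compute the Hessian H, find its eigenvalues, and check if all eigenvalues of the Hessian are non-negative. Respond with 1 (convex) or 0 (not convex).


The Hessian of f(x,y) = -7*x^2 - 4*x*y - 4*y^2 - 1*x + 6*y - 2 is:
H = [[-14, -4], [-4, -8]]
Trace = -14 - 8 = -22
Determinant = -14*-8 - (-4)^2 = 96
Discriminant = (-22)^2 - 4*96 = 100.0
Eigenvalues: lambda_1 = -16.0, lambda_2 = -6.0
The function is not convex.

0


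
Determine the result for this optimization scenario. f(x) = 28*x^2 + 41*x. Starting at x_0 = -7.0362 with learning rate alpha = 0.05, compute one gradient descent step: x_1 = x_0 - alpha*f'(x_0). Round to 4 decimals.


We compute the gradient at x_0 and apply the update.
f'(x) = 56*x + 41
f'(-7.0362) = 56*-7.0362 + 41 = -353.0272
x_1 = -7.0362 - 0.05*-353.0272 = 10.6152


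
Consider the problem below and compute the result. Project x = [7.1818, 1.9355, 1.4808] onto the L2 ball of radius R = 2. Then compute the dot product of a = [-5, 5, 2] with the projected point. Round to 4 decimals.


Step 1: Compute ||x|| (intermediates to 6 decimals).
||x|| = sqrt(7.1818^2 + 1.9355^2 + 1.4808^2) = 7.584008
Step 2: Project.
Since ||x|| > R, scale = R/||x|| = 2/7.584008 = 0.263713, proj(x) = scale * x
proj(x) = [1.893934, 0.510417, 0.390506]
Step 3: Dot product.
a^T * proj(x) = -5*1.893934 + 5*0.510417 + 2*0.390506 = -6.1366


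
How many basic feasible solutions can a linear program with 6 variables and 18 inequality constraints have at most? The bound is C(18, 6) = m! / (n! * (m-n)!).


Each vertex corresponds to some choice of n active constraints out of m, so the number of vertices is at most C(m, n) = m! / (n!(m-n)!).
m = 18, n = 6
Numerator: 18 * 17 * 16 * 15 * 14 * 13
Denominator: 6! = 720
C(18, 6) = 18564


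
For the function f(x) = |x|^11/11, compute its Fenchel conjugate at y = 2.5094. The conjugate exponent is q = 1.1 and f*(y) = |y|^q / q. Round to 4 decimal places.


The conjugate exponent q satisfies 1/p + 1/q = 1.
p = 11, so q = 11/(11 - 1) = 1.1
|y|^q = 2.5094^1.1 = 2.7512
f*(2.5094) = 2.7512 / 1.1 = 2.5011


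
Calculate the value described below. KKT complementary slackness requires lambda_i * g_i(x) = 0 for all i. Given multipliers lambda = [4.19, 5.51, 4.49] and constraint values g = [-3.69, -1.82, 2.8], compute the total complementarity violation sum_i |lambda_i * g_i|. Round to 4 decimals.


KKT complementary slackness check:
lambda_1 * g_1 = 4.19 * -3.69 = -15.4611
lambda_2 * g_2 = 5.51 * -1.82 = -10.0282
lambda_3 * g_3 = 4.49 * 2.8 = 12.572
Total violation = 15.4611 + 10.0282 + 12.572 = 38.0613


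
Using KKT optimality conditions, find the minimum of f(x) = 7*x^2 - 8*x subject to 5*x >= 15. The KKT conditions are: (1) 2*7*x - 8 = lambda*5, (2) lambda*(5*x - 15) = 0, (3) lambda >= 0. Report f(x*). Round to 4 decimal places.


Step 1: Try lambda = 0 (constraint inactive).
x_unc = 8/(2*7) = 0.5714
Check: 5*0.5714 = 2.857 < 15 -- violated!
Step 2: Constraint must be active: 5*x = 15
x* = 15/5 = 3.0
lambda = (2*7*3.0 - 8)/5 = 6.8
Step 3: Compute optimal value.
f(x*) = 7*3.0^2 - 8*3.0 = 39.0


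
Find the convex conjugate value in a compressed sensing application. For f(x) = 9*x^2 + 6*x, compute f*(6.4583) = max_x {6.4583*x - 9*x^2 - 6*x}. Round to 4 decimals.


f*(y) = sup_x {y*x - a*x^2 - b*x} = sup_x {(y-b)*x - a*x^2}
FOC: (y - b) - 2a*x = 0 => x* = (y - b)/(2a)
x* = (6.4583 - 6)/(2*9) = 0.0255
f*(6.4583) = (y-b)^2/(4a) = (6.4583 - 6)^2/(4*9)
= 0.21/36 = 0.0058


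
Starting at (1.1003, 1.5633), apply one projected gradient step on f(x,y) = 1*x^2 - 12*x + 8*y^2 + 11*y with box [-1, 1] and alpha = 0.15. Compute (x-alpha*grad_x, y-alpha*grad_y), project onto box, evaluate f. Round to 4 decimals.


Step 1: Compute gradient at (1.1003, 1.5633).
grad_x = 2*1*1.1003 - 12 = -9.7994
grad_y = 2*8*1.5633 + 11 = 36.0128
Step 2: Gradient step.
x_raw = 1.1003 - 0.15*-9.7994 = 2.5702
y_raw = 1.5633 - 0.15*36.0128 = -3.8386
Step 3: Project onto [-1, 1].
x_proj = clip(2.5702) = 1.0
y_proj = clip(-3.8386) = -1.0
Step 4: Evaluate f.
f(1.0, -1.0) = -14.0


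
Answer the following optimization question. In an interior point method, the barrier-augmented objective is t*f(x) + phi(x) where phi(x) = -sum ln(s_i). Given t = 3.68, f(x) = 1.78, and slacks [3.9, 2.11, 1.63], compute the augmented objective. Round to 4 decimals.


Step 1: Compute log-barrier.
ln values: [1.361, 0.7467, 0.4886]
phi = -(1.361 + 0.7467 + 0.4886) = -2.5962
Step 2: Compute augmented objective.
t*f(x) = 3.68*1.78 = 6.5504
Total = 6.5504 - 2.5962 = 3.9542


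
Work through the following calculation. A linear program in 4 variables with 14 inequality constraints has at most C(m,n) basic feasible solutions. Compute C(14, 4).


Each vertex corresponds to some choice of n active constraints out of m, so the number of vertices is at most C(m, n) = m! / (n!(m-n)!).
m = 14, n = 4
Numerator: 14 * 13 * 12 * 11
Denominator: 4! = 24
C(14, 4) = 1001


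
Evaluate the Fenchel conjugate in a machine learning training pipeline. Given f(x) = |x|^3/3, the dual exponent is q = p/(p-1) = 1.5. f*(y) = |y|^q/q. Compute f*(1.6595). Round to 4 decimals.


The conjugate exponent q satisfies 1/p + 1/q = 1.
p = 3, so q = 3/(3 - 1) = 1.5
|y|^q = 1.6595^1.5 = 2.1378
f*(1.6595) = 2.1378 / 1.5 = 1.4252


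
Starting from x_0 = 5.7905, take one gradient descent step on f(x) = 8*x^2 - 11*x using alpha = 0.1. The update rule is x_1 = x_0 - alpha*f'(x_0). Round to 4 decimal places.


We compute the gradient at x_0 and apply the update.
f'(x) = 16*x - 11
f'(5.7905) = 16*5.7905 - 11 = 81.648
x_1 = 5.7905 - 0.1*81.648 = -2.3743


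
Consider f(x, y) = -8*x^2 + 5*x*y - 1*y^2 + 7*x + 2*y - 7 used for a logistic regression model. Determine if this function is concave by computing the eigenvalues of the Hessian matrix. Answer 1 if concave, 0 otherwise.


The Hessian of f(x,y) = -8*x^2 + 5*x*y - 1*y^2 + 7*x + 2*y - 7 is:
H = [[-16, 5], [5, -2]]
Trace = -16 - 2 = -18
Determinant = -16*-2 - (5)^2 = 7
Discriminant = (-18)^2 - 4*7 = 296.0
Eigenvalues: lambda_1 = -17.6023, lambda_2 = -0.3977
The function is concave.

1


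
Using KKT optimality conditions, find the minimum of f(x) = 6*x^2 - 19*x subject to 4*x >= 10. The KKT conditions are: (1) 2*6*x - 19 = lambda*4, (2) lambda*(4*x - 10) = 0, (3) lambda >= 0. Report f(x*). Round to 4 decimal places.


Step 1: Try lambda = 0 (constraint inactive).
x_unc = 19/(2*6) = 1.5833
Check: 4*1.5833 = 6.3332 < 10 -- violated!
Step 2: Constraint must be active: 4*x = 10
x* = 10/4 = 2.5
lambda = (2*6*2.5 - 19)/4 = 2.75
Step 3: Compute optimal value.
f(x*) = 6*2.5^2 - 19*2.5 = -10.0


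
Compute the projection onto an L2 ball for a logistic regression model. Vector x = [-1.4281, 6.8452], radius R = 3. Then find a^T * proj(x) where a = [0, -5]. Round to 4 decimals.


Step 1: Compute ||x|| (intermediates to 6 decimals).
||x|| = sqrt((-1.4281)^2 + 6.8452^2) = 6.992584
Step 2: Project.
Since ||x|| > R, scale = R/||x|| = 3/6.992584 = 0.429026, proj(x) = scale * x
proj(x) = [-0.612692, 2.936769]
Step 3: Dot product.
a^T * proj(x) = 0*(-0.612692) - 5*2.936769 = -14.6838


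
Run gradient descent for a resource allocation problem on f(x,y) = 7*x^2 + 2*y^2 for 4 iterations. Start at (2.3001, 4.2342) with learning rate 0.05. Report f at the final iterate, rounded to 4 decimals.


Gradient descent on f(x,y) = 7*x^2 + 2*y^2.
Starting point: (2.3001, 4.2342), alpha = 0.05
Step 1: grad_x = 2*7*2.3001 = 32.2014, grad_y = 2*2*4.2342 = 16.9368
  x_1 = 2.3001 - 0.05*32.2014 = 0.69
  y_1 = 4.2342 - 0.05*16.9368 = 3.3874
Step 2: grad_x = 2*7*0.69 = 9.6604, grad_y = 2*2*3.3874 = 13.5494
  x_2 = 0.69 - 0.05*9.6604 = 0.207
  y_2 = 3.3874 - 0.05*13.5494 = 2.7099
Step 3: grad_x = 2*7*0.207 = 2.8981, grad_y = 2*2*2.7099 = 10.8396
  x_3 = 0.207 - 0.05*2.8981 = 0.0621
  y_3 = 2.7099 - 0.05*10.8396 = 2.1679
Step 4: grad_x = 2*7*0.0621 = 0.8694, grad_y = 2*2*2.1679 = 8.6716
  x_4 = 0.0621 - 0.05*0.8694 = 0.0186
  y_4 = 2.1679 - 0.05*8.6716 = 1.7343
f(0.0186, 1.7343) = 7*0.0186^2 + 2*1.7343^2 = 6.0182


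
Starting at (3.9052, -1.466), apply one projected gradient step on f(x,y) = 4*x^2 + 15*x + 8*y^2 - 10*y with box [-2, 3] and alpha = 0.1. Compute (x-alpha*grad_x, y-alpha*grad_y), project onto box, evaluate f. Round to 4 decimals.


Step 1: Compute gradient at (3.9052, -1.466).
grad_x = 2*4*3.9052 + 15 = 46.2416
grad_y = 2*8*-1.466 - 10 = -33.456
Step 2: Gradient step.
x_raw = 3.9052 - 0.1*46.2416 = -0.719
y_raw = -1.466 - 0.1*-33.456 = 1.8796
Step 3: Project onto [-2, 3].
x_proj = clip(-0.719) = -0.719
y_proj = clip(1.8796) = 1.8796
Step 4: Evaluate f.
f(-0.719, 1.8796) = 0.7504


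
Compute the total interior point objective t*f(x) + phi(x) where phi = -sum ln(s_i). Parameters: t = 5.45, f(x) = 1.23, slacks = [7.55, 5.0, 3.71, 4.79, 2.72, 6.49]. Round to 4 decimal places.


Step 1: Compute log-barrier.
ln values: [2.0215, 1.6094, 1.311, 1.5665, 1.0006, 1.8703]
phi = -(2.0215 + 1.6094 + 1.311 + 1.5665 + 1.0006 + 1.8703) = -9.3794
Step 2: Compute augmented objective.
t*f(x) = 5.45*1.23 = 6.7035
Total = 6.7035 - 9.3794 = -2.6759


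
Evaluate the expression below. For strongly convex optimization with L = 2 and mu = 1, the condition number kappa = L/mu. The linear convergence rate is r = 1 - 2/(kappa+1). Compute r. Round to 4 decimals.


Step 1: Compute the condition number.
kappa = L/mu = 2/1 = 2.0
Step 2: Compute the convergence rate.
r = 1 - 2/(kappa + 1) = 1 - 2*mu/(L + mu) = (L - mu)/(L + mu) = 1/3 = 0.3333


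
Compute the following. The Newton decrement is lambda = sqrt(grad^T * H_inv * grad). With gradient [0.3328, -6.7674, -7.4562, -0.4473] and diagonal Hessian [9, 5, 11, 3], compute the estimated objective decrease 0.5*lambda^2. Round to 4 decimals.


Step 1: H is diagonal, so H^(-1) * g = [0.037, -1.3535, -0.6778, -0.1491].
Step 2: g^T H^(-1) g = sum_i g_i^2 / H_ii
  = (0.3328)^2/9 + (-6.7674)^2/5 + (-7.4562)^2/11 + (-0.4473)^2/3
  = 0.0123 + 9.1595 + 5.0541 + 0.0667 = 14.2926
Step 3: Objective decrease = 0.5 * g^T H^(-1) g = 7.1463


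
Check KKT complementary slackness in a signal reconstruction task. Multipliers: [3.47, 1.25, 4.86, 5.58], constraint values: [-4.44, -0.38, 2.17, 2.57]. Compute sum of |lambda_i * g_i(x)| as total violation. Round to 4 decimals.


KKT complementary slackness check:
lambda_1 * g_1 = 3.47 * -4.44 = -15.4068
lambda_2 * g_2 = 1.25 * -0.38 = -0.475
lambda_3 * g_3 = 4.86 * 2.17 = 10.5462
lambda_4 * g_4 = 5.58 * 2.57 = 14.3406
Total violation = 15.4068 + 0.475 + 10.5462 + 14.3406 = 40.7686


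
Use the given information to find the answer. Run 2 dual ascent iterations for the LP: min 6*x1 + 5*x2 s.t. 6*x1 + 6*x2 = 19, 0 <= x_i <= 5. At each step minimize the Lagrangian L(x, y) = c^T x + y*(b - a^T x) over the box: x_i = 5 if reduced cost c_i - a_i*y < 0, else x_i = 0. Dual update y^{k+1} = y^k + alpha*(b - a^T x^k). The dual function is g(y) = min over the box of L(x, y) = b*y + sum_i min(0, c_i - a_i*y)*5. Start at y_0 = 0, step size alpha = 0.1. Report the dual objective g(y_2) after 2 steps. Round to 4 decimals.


Dual ascent for LP: min 6*x1 + 5*x2, 6*x1 + 6*x2 = 19, 0 <= x_i <= 5
Step 1: y^k = 0.0, reduced costs: (6.0, 5.0)
  x^k = (0.0, 0.0), subgradient = b - a^T x = 19.0
  y^{k+1} = 0.0 + 0.1*19.0 = 1.9
Step 2: y^k = 1.9, reduced costs: (-5.4, -6.4)
  x^k = (5.0, 5.0), subgradient = b - a^T x = -41.0
  y^{k+1} = 1.9 + 0.1*-41.0 = -2.2
Dual objective at y_2 = -2.2: reduced costs (19.2, 18.2), box minimizer x = (0.0, 0.0)
g(y_2) = b*y + (c1 - a1*y)*x1 + (c2 - a2*y)*x2 = 19*(-2.2) + 19.2*0.0 + 18.2*0.0 = -41.8 + 0.0 + 0.0 = -41.8


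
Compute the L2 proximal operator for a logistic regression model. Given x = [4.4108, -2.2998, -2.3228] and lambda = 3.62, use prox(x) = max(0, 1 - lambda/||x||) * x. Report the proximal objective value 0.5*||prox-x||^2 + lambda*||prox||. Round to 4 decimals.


Step 1: Compute ||x||.
||x|| = 5.49
Step 2: Compute scaling factor.
scale = max(0, 1 - 3.62/5.49) = 0.3406
Step 3: prox(x) = [1.5024, -0.7833, -0.7912]
||prox(x)|| = 1.87
Step 4: Proximal objective.
0.5*||prox-x||^2 = 6.5522
lambda*||prox|| = 6.7694
Total = 13.3214


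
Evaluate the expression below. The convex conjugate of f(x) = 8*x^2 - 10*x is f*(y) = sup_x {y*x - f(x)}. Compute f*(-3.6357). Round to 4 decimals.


f*(y) = sup_x {y*x - a*x^2 - b*x} = sup_x {(y-b)*x - a*x^2}
FOC: (y - b) - 2a*x = 0 => x* = (y - b)/(2a)
x* = (-3.6357 + 10)/(2*8) = 0.3978
f*(-3.6357) = (y-b)^2/(4a) = (-3.6357 + 10)^2/(4*8)
= 40.5043/32 = 1.2658


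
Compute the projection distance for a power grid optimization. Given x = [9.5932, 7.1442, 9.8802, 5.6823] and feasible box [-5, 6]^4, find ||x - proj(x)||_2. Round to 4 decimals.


Project each component onto [-5, 6].
clip(9.5932) = 6.0, clip(7.1442) = 6.0, clip(9.8802) = 6.0, clip(5.6823) = 5.6823
Projection = [6.0, 6.0, 6.0, 5.6823]
Squared diffs: [12.9111, 1.3092, 15.056, 0.0]
Distance = sqrt(29.2763) = 5.4108


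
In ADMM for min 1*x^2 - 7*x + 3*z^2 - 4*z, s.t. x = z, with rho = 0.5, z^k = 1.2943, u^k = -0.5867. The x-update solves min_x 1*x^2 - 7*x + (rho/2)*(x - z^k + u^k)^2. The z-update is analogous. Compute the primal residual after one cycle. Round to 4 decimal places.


ADMM iteration with rho = 0.5, z^k = 1.2943, u^k = -0.5867
Step 1: x-update.
Minimize 1*x^2 - 7*x + (0.5/2)*(x - 1.2943 - 0.5867)^2
FOC: (2*1 + 0.5)*x = 7 + 0.5*(1.2943 + 0.5867)
x^{k+1} = 3.1762
Step 2: z-update.
Minimize 3*z^2 - 4*z + (0.5/2)*(3.1762 - z - 0.5867)^2
FOC: (2*3 + 0.5)*z = 4 + 0.5*(3.1762 - 0.5867)
z^{k+1} = 0.8146
Step 3: u-update.
u^{k+1} = -0.5867 + 3.1762 - 0.8146 = 1.7749
Step 4: Primal residual = |3.1762 - 0.8146| = 2.3616


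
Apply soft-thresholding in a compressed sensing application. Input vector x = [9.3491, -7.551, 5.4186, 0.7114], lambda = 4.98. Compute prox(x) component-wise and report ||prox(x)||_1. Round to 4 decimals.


Soft-thresholding with lambda = 4.98:
prox(9.3491) = sign(9.3491)*max(|9.3491| - 4.98, 0) = 4.3691
prox(-7.551) = sign(-7.551)*max(|-7.551| - 4.98, 0) = -2.571
prox(5.4186) = sign(5.4186)*max(|5.4186| - 4.98, 0) = 0.4386
prox(0.7114) = sign(0.7114)*max(|0.7114| - 4.98, 0) = 0.0
prox(x) = [4.3691, -2.571, 0.4386, 0.0]
||prox(x)||_1 = 4.3691 + 2.571 + 0.4386 + 0.0 = 7.3787


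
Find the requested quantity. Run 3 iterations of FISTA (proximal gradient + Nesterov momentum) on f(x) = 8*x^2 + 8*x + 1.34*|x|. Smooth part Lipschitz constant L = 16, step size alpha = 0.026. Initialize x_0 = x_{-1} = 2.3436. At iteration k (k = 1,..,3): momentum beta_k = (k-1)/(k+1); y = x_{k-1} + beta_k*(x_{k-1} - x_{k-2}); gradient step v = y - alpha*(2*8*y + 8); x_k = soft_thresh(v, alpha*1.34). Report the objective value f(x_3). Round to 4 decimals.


FISTA on f(x) = 8*x^2 + 8*x + 1.34*|x|
L = 16, alpha = 0.026
Iteration 1: beta = 0.0, y = 2.3436 + 0.0*(2.3436 - 2.3436) = 2.3436
  grad(y) = 45.4976, v = y - alpha*grad = 1.1607
  prox(v) = soft_thresh(1.1607, 0.0348) = 1.1258
Iteration 2: beta = 0.3333, y = 1.1258 + 0.3333*(1.1258 - 2.3436) = 0.7199
  grad(y) = 19.5183, v = y - alpha*grad = 0.2124
  prox(v) = soft_thresh(0.2124, 0.0348) = 0.1776
Iteration 3: beta = 0.5, y = 0.1776 + 0.5*(0.1776 - 1.1258) = -0.2965
  grad(y) = 3.2553, v = y - alpha*grad = -0.3812
  prox(v) = soft_thresh(-0.3812, 0.0348) = -0.3463
f(x_3) = 8*(-0.3463)^2 + 8*(-0.3463) + 1.34*|-0.3463| = -1.347


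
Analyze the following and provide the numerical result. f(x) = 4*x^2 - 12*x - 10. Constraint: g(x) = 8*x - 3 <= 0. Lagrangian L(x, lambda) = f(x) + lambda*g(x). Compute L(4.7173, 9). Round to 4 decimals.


Step 1: Evaluate f(x).
f(4.7173) = 4*4.7173^2 - 12*4.7173 - 10 = 22.4041
Step 2: Evaluate g(x).
g(4.7173) = 8*4.7173 - 3 = 34.7384
Step 3: Compute Lagrangian.
L = 22.4041 + 9*34.7384 = 335.0497


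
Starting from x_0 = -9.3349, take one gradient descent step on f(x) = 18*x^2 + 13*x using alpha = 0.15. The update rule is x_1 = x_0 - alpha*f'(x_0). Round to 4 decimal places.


We compute the gradient at x_0 and apply the update.
f'(x) = 36*x + 13
f'(-9.3349) = 36*-9.3349 + 13 = -323.0564
x_1 = -9.3349 - 0.15*-323.0564 = 39.1236


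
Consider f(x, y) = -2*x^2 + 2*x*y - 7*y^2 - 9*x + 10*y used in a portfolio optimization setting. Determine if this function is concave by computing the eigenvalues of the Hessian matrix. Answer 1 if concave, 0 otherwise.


The Hessian of f(x,y) = -2*x^2 + 2*x*y - 7*y^2 - 9*x + 10*y is:
H = [[-4, 2], [2, -14]]
Trace = -4 - 14 = -18
Determinant = -4*-14 - (2)^2 = 52
Discriminant = (-18)^2 - 4*52 = 116.0
Eigenvalues: lambda_1 = -14.3852, lambda_2 = -3.6148
The function is concave.

1


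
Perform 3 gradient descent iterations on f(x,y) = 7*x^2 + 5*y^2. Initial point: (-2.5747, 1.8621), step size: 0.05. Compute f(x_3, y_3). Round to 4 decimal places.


Gradient descent on f(x,y) = 7*x^2 + 5*y^2.
Starting point: (-2.5747, 1.8621), alpha = 0.05
Step 1: grad_x = 2*7*-2.5747 = -36.0458, grad_y = 2*5*1.8621 = 18.621
  x_1 = -2.5747 - 0.05*-36.0458 = -0.7724
  y_1 = 1.8621 - 0.05*18.621 = 0.9311
Step 2: grad_x = 2*7*-0.7724 = -10.8137, grad_y = 2*5*0.9311 = 9.3105
  x_2 = -0.7724 - 0.05*-10.8137 = -0.2317
  y_2 = 0.9311 - 0.05*9.3105 = 0.4655
Step 3: grad_x = 2*7*-0.2317 = -3.2441, grad_y = 2*5*0.4655 = 4.6553
  x_3 = -0.2317 - 0.05*-3.2441 = -0.0695
  y_3 = 0.4655 - 0.05*4.6553 = 0.2328
f(-0.0695, 0.2328) = 7*(-0.0695)^2 + 5*0.2328^2 = 0.3047


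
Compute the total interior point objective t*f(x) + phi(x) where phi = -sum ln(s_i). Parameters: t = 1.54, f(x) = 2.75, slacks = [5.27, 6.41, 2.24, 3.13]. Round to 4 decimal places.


Step 1: Compute log-barrier.
ln values: [1.662, 1.8579, 0.8065, 1.141]
phi = -(1.662 + 1.8579 + 0.8065 + 1.141) = -5.4674
Step 2: Compute augmented objective.
t*f(x) = 1.54*2.75 = 4.235
Total = 4.235 - 5.4674 = -1.2324


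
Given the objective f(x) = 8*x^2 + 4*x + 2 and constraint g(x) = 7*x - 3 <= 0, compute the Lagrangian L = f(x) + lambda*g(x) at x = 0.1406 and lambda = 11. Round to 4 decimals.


Step 1: Evaluate f(x).
f(0.1406) = 8*0.1406^2 + 4*0.1406 + 2 = 2.7205
Step 2: Evaluate g(x).
g(0.1406) = 7*0.1406 - 3 = -2.0158
Step 3: Compute Lagrangian.
L = 2.7205 + 11*-2.0158 = -19.4533


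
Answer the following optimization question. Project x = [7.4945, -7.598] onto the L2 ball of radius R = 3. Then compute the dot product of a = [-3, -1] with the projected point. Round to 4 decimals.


Step 1: Compute ||x|| (intermediates to 6 decimals).
||x|| = sqrt(7.4945^2 + (-7.598)^2) = 10.67226
Step 2: Project.
Since ||x|| > R, scale = R/||x|| = 3/10.67226 = 0.281103, proj(x) = scale * x
proj(x) = [2.106726, -2.135821]
Step 3: Dot product.
a^T * proj(x) = -3*2.106726 - 1*(-2.135821) = -4.1844


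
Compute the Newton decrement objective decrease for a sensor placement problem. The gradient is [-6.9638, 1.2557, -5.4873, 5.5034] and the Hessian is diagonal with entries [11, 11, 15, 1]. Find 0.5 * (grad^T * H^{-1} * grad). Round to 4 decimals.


Step 1: H is diagonal, so H^(-1) * g = [-0.6331, 0.1142, -0.3658, 5.5034].
Step 2: g^T H^(-1) g = sum_i g_i^2 / H_ii
  = (-6.9638)^2/11 + (1.2557)^2/11 + (-5.4873)^2/15 + (5.5034)^2/1
  = 4.4086 + 0.1433 + 2.0074 + 30.2874 = 36.8467
Step 3: Objective decrease = 0.5 * g^T H^(-1) g = 18.4234


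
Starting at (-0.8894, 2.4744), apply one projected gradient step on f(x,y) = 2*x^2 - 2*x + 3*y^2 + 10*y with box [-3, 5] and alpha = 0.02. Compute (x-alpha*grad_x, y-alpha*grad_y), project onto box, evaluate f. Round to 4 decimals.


Step 1: Compute gradient at (-0.8894, 2.4744).
grad_x = 2*2*-0.8894 - 2 = -5.5576
grad_y = 2*3*2.4744 + 10 = 24.8464
Step 2: Gradient step.
x_raw = -0.8894 - 0.02*-5.5576 = -0.7782
y_raw = 2.4744 - 0.02*24.8464 = 1.9775
Step 3: Project onto [-3, 5].
x_proj = clip(-0.7782) = -0.7782
y_proj = clip(1.9775) = 1.9775
Step 4: Evaluate f.
f(-0.7782, 1.9775) = 34.2737


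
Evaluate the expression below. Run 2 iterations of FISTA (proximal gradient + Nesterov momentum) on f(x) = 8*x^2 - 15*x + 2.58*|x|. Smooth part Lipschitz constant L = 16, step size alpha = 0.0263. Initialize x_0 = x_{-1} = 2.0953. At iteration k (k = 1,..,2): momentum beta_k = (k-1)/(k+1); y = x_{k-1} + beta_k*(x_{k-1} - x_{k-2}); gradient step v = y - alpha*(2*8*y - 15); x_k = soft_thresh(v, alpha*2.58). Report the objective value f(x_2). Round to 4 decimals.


FISTA on f(x) = 8*x^2 - 15*x + 2.58*|x|
L = 16, alpha = 0.0263
Iteration 1: beta = 0.0, y = 2.0953 + 0.0*(2.0953 - 2.0953) = 2.0953
  grad(y) = 18.5248, v = y - alpha*grad = 1.6081
  prox(v) = soft_thresh(1.6081, 0.0679) = 1.5402
Iteration 2: beta = 0.3333, y = 1.5402 + 0.3333*(1.5402 - 2.0953) = 1.3552
  grad(y) = 6.6836, v = y - alpha*grad = 1.1794
  prox(v) = soft_thresh(1.1794, 0.0679) = 1.1116
f(x_2) = 8*1.1116^2 - 15*1.1116 + 2.58*|1.1116| = -3.9209


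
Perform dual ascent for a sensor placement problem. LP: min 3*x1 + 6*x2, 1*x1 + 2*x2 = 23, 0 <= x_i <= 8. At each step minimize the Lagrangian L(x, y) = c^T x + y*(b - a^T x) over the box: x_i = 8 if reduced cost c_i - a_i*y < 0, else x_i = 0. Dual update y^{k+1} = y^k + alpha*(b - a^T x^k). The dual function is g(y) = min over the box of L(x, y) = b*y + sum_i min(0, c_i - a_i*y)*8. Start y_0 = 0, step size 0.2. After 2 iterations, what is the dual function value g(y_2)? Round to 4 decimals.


Dual ascent for LP: min 3*x1 + 6*x2, 1*x1 + 2*x2 = 23, 0 <= x_i <= 8
Step 1: y^k = 0.0, reduced costs: (3.0, 6.0)
  x^k = (0.0, 0.0), subgradient = b - a^T x = 23.0
  y^{k+1} = 0.0 + 0.2*23.0 = 4.6
Step 2: y^k = 4.6, reduced costs: (-1.6, -3.2)
  x^k = (8.0, 8.0), subgradient = b - a^T x = -1.0
  y^{k+1} = 4.6 + 0.2*-1.0 = 4.4
Dual objective at y_2 = 4.4: reduced costs (-1.4, -2.8), box minimizer x = (8.0, 8.0)
g(y_2) = b*y + (c1 - a1*y)*x1 + (c2 - a2*y)*x2 = 23*4.4 + (-1.4)*8.0 + (-2.8)*8.0 = 101.2 - 11.2 - 22.4 = 67.6


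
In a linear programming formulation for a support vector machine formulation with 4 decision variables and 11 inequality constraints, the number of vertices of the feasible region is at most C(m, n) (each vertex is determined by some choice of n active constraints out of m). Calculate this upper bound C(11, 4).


Each vertex corresponds to some choice of n active constraints out of m, so the number of vertices is at most C(m, n) = m! / (n!(m-n)!).
m = 11, n = 4
Numerator: 11 * 10 * 9 * 8
Denominator: 4! = 24
C(11, 4) = 330


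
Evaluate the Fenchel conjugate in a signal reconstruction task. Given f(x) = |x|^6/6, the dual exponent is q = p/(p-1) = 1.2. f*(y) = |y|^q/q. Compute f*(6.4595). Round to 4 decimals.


The conjugate exponent q satisfies 1/p + 1/q = 1.
p = 6, so q = 6/(6 - 1) = 1.2
|y|^q = 6.4595^1.2 = 9.3808
f*(6.4595) = 9.3808 / 1.2 = 7.8173


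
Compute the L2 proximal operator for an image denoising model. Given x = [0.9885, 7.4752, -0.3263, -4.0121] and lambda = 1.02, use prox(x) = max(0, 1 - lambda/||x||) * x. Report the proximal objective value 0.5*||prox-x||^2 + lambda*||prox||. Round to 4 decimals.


Step 1: Compute ||x||.
||x|| = 8.5475
Step 2: Compute scaling factor.
scale = max(0, 1 - 1.02/8.5475) = 0.8807
Step 3: prox(x) = [0.8705, 6.5832, -0.2874, -3.5333]
||prox(x)|| = 7.5275
Step 4: Proximal objective.
0.5*||prox-x||^2 = 0.5202
lambda*||prox|| = 7.6781
Total = 8.1982


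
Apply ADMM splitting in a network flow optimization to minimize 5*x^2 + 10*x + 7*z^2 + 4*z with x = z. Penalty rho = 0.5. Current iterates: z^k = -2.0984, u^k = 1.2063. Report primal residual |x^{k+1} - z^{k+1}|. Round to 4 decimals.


ADMM iteration with rho = 0.5, z^k = -2.0984, u^k = 1.2063
Step 1: x-update.
Minimize 5*x^2 + 10*x + (0.5/2)*(x + 2.0984 + 1.2063)^2
FOC: (2*5 + 0.5)*x = -10 + 0.5*(-2.0984 - 1.2063)
x^{k+1} = -1.1097
Step 2: z-update.
Minimize 7*z^2 + 4*z + (0.5/2)*(-1.1097 - z + 1.2063)^2
FOC: (2*7 + 0.5)*z = -4 + 0.5*(-1.1097 + 1.2063)
z^{k+1} = -0.2725
Step 3: u-update.
u^{k+1} = 1.2063 - 1.1097 + 0.2725 = 0.3691
Step 4: Primal residual = |-1.1097 + 0.2725| = 0.8372


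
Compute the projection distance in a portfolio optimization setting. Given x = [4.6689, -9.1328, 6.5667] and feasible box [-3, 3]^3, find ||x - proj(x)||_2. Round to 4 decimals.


Project each component onto [-3, 3].
clip(4.6689) = 3.0, clip(-9.1328) = -3.0, clip(6.5667) = 3.0
Projection = [3.0, -3.0, 3.0]
Squared diffs: [2.7852, 37.6112, 12.7213]
Distance = sqrt(53.1177) = 7.2882


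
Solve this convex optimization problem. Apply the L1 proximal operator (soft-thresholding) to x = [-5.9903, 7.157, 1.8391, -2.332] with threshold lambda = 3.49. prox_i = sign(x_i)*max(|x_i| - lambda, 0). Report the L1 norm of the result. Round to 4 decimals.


Soft-thresholding with lambda = 3.49:
prox(-5.9903) = sign(-5.9903)*max(|-5.9903| - 3.49, 0) = -2.5003
prox(7.157) = sign(7.157)*max(|7.157| - 3.49, 0) = 3.667
prox(1.8391) = sign(1.8391)*max(|1.8391| - 3.49, 0) = 0.0
prox(-2.332) = sign(-2.332)*max(|-2.332| - 3.49, 0) = 0.0
prox(x) = [-2.5003, 3.667, 0.0, 0.0]
||prox(x)||_1 = 2.5003 + 3.667 + 0.0 + 0.0 = 6.1673


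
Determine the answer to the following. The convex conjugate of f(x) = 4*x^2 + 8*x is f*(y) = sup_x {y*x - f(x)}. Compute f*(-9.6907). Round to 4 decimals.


f*(y) = sup_x {y*x - a*x^2 - b*x} = sup_x {(y-b)*x - a*x^2}
FOC: (y - b) - 2a*x = 0 => x* = (y - b)/(2a)
x* = (-9.6907 - 8)/(2*4) = -2.2113
f*(-9.6907) = (y-b)^2/(4a) = (-9.6907 - 8)^2/(4*4)
= 312.9609/16 = 19.5601


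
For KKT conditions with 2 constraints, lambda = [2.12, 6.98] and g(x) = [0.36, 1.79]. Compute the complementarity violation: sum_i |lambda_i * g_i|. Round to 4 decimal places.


KKT complementary slackness check:
lambda_1 * g_1 = 2.12 * 0.36 = 0.7632
lambda_2 * g_2 = 6.98 * 1.79 = 12.4942
Total violation = 0.7632 + 12.4942 = 13.2574


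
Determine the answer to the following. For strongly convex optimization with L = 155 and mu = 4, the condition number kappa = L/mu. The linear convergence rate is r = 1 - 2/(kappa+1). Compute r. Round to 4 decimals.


Step 1: Compute the condition number.
kappa = L/mu = 155/4 = 38.75
Step 2: Compute the convergence rate.
r = 1 - 2/(kappa + 1) = 1 - 2*mu/(L + mu) = (L - mu)/(L + mu) = 151/159 = 0.9497


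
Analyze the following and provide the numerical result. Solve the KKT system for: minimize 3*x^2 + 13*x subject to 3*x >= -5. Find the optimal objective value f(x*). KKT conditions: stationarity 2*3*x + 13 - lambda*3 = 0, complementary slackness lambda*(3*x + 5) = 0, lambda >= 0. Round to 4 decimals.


Step 1: Try lambda = 0 (constraint inactive).
x_unc = -13/(2*3) = -2.1667
Check: 3*-2.1667 = -6.5001 < -5 -- violated!
Step 2: Constraint must be active: 3*x = -5
x* = -5/3 = -1.6667 (rounded; the exact value -5/3 is used below)
lambda = (2*3*(-5/3) + 13)/3 = 1.0
Step 3: Compute optimal value.
f(x*) = 3*(-5/3)^2 + 13*(-5/3) = -13.3333


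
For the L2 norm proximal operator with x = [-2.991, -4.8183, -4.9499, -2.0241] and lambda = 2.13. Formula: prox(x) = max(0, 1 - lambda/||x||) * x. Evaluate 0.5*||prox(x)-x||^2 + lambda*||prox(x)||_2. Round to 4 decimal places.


Step 1: Compute ||x||.
||x|| = 7.7949
Step 2: Compute scaling factor.
scale = max(0, 1 - 2.13/7.7949) = 0.7267
Step 3: prox(x) = [-2.1737, -3.5017, -3.5973, -1.471]
||prox(x)|| = 5.6649
Step 4: Proximal objective.
0.5*||prox-x||^2 = 2.2685
lambda*||prox|| = 12.0662
Total = 14.3347


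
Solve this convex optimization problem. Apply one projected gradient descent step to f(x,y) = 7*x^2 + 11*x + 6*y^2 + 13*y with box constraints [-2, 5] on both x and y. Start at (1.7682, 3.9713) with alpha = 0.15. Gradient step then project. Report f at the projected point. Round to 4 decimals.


Step 1: Compute gradient at (1.7682, 3.9713).
grad_x = 2*7*1.7682 + 11 = 35.7548
grad_y = 2*6*3.9713 + 13 = 60.6556
Step 2: Gradient step.
x_raw = 1.7682 - 0.15*35.7548 = -3.595
y_raw = 3.9713 - 0.15*60.6556 = -5.127
Step 3: Project onto [-2, 5].
x_proj = clip(-3.595) = -2.0
y_proj = clip(-5.127) = -2.0
Step 4: Evaluate f.
f(-2.0, -2.0) = 4.0
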